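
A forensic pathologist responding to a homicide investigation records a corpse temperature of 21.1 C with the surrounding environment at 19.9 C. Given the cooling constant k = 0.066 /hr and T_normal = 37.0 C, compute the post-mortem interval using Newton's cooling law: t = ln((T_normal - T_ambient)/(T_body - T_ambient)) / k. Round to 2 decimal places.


Using Newton's law of cooling:
t = ln((T_normal - T_ambient) / (T_body - T_ambient)) / k
T_normal - T_ambient = 17.1
T_body - T_ambient = 1.2
Ratio = 14.25
ln(ratio) = 2.656757
t = 2.656757 / 0.066 = 40.25 hours

40.25


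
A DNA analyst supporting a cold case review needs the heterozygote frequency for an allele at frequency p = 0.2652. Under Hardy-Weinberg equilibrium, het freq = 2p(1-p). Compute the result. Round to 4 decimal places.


Hardy-Weinberg heterozygote frequency:
q = 1 - p = 1 - 0.2652 = 0.7348
2pq = 2 * 0.2652 * 0.7348 = 0.3897

0.3897


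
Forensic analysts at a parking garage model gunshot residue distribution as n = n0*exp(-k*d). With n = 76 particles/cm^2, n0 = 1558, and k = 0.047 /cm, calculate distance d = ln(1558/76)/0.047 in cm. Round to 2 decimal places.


GSR distance calculation:
n0/n = 1558 / 76 = 20.5
ln(n0/n) = 3.020425
d = 3.020425 / 0.047 = 64.26 cm

64.26


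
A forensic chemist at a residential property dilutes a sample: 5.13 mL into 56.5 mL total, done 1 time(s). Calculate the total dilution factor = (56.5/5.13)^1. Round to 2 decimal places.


Dilution factor calculation:
Single dilution = V_total / V_sample = 56.5 / 5.13 ≈ 11.013645
Number of dilutions = 1
Total DF = (56.5 / 5.13)^1 (full precision, rounded at the end) = 11.01

11.01


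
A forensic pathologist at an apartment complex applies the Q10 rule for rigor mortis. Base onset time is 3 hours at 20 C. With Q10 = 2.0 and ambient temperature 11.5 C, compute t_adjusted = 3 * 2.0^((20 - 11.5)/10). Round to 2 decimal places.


Rigor mortis time adjustment:
Exponent = (T_ref - T_actual) / 10 = (20 - 11.5) / 10 = 0.85
Q10 factor = 2.0^0.85 = 1.8025
t_adjusted = 3 * 1.8025 = 5.41 hours

5.41


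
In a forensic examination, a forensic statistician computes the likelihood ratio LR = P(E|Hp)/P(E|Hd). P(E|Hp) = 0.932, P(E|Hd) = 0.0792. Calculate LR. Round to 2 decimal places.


Likelihood ratio calculation:
LR = P(E|Hp) / P(E|Hd)
LR = 0.932 / 0.0792
LR = 11.77

11.77


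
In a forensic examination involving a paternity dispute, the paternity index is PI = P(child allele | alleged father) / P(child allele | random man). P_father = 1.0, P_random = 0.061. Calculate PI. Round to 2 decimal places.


Paternity Index calculation:
PI = P(allele|father) / P(allele|random)
PI = 1.0 / 0.061
PI = 16.39

16.39


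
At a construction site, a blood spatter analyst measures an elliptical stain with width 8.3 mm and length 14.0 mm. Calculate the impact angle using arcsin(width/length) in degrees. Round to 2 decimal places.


Blood spatter impact angle calculation:
width / length = 8.3 / 14.0 = 0.592857
angle = arcsin(0.592857)
angle = 36.36 degrees

36.36


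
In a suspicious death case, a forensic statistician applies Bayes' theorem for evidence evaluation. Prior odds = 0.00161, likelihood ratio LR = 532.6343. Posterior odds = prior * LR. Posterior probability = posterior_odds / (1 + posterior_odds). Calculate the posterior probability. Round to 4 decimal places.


Bayesian evidence evaluation:
Posterior odds = prior_odds * LR = 0.00161 * 532.6343 = 0.8575412
Posterior probability = posterior_odds / (1 + posterior_odds)
= 0.8575412 / (1 + 0.8575412)
= 0.8575412 / 1.8575412
= 0.4617

0.4617


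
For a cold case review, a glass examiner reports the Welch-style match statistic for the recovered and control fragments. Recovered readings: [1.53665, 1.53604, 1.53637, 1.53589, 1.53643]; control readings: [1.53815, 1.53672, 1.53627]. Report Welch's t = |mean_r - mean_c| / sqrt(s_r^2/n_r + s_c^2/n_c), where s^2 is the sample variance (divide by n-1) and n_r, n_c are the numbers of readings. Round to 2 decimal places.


Welch's t-criterion for glass RI comparison:
Recovered mean = sum / n_r = 7.68138 / 5 = 1.536276
Control mean = sum / n_c = 4.61114 / 3 = 1.5370467
Recovered sample variance s_r^2 = 9.428e-08
Control sample variance s_c^2 = 9.63633e-07
Welch SE (unpooled) = sqrt(s_r^2/n_r + s_c^2/n_c) = sqrt(1.8856e-08 + 3.21211e-07) = sqrt(3.40067e-07) = 0.000583153
|mean_r - mean_c| = 0.000770667
t = 0.000770667 / 0.000583153 = 1.32

1.32


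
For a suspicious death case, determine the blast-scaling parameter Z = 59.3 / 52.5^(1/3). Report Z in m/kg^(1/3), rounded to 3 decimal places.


Scaled distance calculation:
W^(1/3) = 52.5^(1/3) = 3.744436
Z = R / W^(1/3) = 59.3 / 3.744436
Z = 15.837 m/kg^(1/3)

15.837


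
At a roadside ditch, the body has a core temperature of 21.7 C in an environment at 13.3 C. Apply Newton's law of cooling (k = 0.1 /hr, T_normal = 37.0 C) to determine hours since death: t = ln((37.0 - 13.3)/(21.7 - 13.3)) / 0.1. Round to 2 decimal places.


Using Newton's law of cooling:
t = ln((T_normal - T_ambient) / (T_body - T_ambient)) / k
T_normal - T_ambient = 23.7
T_body - T_ambient = 8.4
Ratio = 2.821429
ln(ratio) = 1.037243
t = 1.037243 / 0.1 = 10.37 hours

10.37


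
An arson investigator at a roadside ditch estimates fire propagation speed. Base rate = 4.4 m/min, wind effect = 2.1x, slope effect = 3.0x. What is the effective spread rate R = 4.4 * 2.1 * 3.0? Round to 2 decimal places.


Fire spread rate calculation:
R = R0 * wind_factor * slope_factor
= 4.4 * 2.1 * 3.0
= 9.24 * 3.0
= 27.72 m/min

27.72


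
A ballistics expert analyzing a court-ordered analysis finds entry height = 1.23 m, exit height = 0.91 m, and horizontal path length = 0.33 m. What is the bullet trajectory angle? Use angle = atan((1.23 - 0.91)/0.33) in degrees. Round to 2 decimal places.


Bullet trajectory angle:
Height difference = 1.23 - 0.91 = 0.32 m
angle = atan(0.32 / 0.33)
angle = atan(0.969697)
angle = 44.12 degrees

44.12


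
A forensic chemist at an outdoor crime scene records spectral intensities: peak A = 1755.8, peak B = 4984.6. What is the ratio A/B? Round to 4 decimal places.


Spectral peak ratio:
Peak A = 1755.8 counts
Peak B = 4984.6 counts
Ratio = 1755.8 / 4984.6 = 0.3522

0.3522


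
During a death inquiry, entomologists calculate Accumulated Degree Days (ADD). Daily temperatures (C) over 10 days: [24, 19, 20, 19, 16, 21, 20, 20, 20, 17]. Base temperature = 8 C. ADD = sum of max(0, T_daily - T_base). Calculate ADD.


Computing ADD day by day:
Day 1: max(0, 24 - 8) = 16
Day 2: max(0, 19 - 8) = 11
Day 3: max(0, 20 - 8) = 12
Day 4: max(0, 19 - 8) = 11
Day 5: max(0, 16 - 8) = 8
Day 6: max(0, 21 - 8) = 13
Day 7: max(0, 20 - 8) = 12
Day 8: max(0, 20 - 8) = 12
Day 9: max(0, 20 - 8) = 12
Day 10: max(0, 17 - 8) = 9
Total ADD = 116

116


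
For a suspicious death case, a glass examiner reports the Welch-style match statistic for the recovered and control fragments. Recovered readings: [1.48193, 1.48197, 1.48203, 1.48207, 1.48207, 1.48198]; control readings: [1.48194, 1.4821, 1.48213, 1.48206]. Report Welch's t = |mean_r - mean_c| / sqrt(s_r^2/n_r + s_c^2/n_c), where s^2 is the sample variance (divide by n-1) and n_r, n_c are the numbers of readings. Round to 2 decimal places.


Welch's t-criterion for glass RI comparison:
Recovered mean = sum / n_r = 8.89205 / 6 = 1.4820083
Control mean = sum / n_c = 5.92823 / 4 = 1.4820575
Recovered sample variance s_r^2 = 3.29667e-09
Control sample variance s_c^2 = 6.95833e-09
Welch SE (unpooled) = sqrt(s_r^2/n_r + s_c^2/n_c) = sqrt(5.49444e-10 + 1.73958e-09) = sqrt(2.28902e-09) = 4.78437e-05
|mean_r - mean_c| = 4.91667e-05
t = 4.91667e-05 / 4.78437e-05 = 1.03

1.03


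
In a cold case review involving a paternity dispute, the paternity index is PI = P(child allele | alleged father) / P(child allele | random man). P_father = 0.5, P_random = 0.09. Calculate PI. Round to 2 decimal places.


Paternity Index calculation:
PI = P(allele|father) / P(allele|random)
PI = 0.5 / 0.09
PI = 5.56

5.56


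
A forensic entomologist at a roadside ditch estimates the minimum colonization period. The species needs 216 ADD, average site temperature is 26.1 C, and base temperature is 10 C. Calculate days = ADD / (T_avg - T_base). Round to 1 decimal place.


Insect development time:
Effective temperature = avg_temp - T_base = 26.1 - 10 = 16.1 C
Days = ADD / effective_temp = 216 / 16.1 = 13.4 days

13.4


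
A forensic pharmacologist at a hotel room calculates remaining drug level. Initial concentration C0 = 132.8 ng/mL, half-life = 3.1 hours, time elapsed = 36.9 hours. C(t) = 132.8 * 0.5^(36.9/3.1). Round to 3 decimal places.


Drug concentration decay:
Number of half-lives = t / t_half = 36.9 / 3.1 = 11.903226
Decay factor = 0.5^11.903226 = 0.00026108
C(t) = 132.8 * 0.00026108 = 0.035 ng/mL

0.035


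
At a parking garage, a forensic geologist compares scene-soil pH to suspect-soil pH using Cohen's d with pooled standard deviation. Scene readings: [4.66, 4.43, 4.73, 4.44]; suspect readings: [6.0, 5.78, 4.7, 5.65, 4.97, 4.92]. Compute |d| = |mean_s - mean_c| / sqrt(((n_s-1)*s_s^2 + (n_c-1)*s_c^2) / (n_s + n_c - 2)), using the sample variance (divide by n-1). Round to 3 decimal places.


Pooled-variance Cohen's d for soil pH comparison:
Scene mean = 18.26 / 4 = 4.565
Suspect mean = 32.02 / 6 = 5.336667
Scene sample variance s_s^2 = 0.023367
Suspect sample variance s_c^2 = 0.289627
Pooled variance = ((n_s-1)*s_s^2 + (n_c-1)*s_c^2) / (n_s + n_c - 2) = 0.189779
Pooled SD = sqrt(0.189779) = 0.435636
Mean difference = -0.771667
|d| = |-0.771667| / 0.435636 = 1.771

1.771


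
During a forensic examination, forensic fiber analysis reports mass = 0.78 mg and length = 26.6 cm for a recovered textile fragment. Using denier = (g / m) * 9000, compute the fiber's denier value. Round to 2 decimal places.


Denier calculation:
Mass in grams = 0.78 mg / 1000 = 0.00078 g
Length in meters = 26.6 cm / 100 = 0.266 m
Linear density = mass / length = 0.00078 / 0.266 = 0.00293233 g/m
Denier = (g/m) * 9000 = 0.00293233 * 9000 = 26.39

26.39


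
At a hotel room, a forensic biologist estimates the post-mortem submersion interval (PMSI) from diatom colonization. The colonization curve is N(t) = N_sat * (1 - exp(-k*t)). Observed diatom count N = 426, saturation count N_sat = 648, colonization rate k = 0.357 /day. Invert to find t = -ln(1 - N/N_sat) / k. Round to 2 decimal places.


PMSI from diatom colonization curve:
N / N_sat = 426 / 648 = 0.657407
1 - N/N_sat = 0.342593
ln(1 - N/N_sat) = -1.071212
t = -ln(1 - N/N_sat) / k = -(-1.071212) / 0.357 = 3.00 days

3.00


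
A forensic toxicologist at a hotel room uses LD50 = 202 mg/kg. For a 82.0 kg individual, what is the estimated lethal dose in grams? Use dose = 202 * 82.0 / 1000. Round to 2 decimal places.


Lethal dose calculation:
Lethal dose = LD50 * body_weight / 1000
= 202 * 82.0 / 1000
= 16564 / 1000
= 16.56 g

16.56


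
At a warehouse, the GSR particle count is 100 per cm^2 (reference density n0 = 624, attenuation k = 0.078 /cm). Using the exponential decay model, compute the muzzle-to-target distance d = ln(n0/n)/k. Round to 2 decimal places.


GSR distance calculation:
n0/n = 624 / 100 = 6.24
ln(n0/n) = 1.83098
d = 1.83098 / 0.078 = 23.47 cm

23.47


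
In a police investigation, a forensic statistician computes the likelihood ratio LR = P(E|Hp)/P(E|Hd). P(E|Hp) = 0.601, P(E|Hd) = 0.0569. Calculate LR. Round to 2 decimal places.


Likelihood ratio calculation:
LR = P(E|Hp) / P(E|Hd)
LR = 0.601 / 0.0569
LR = 10.56

10.56


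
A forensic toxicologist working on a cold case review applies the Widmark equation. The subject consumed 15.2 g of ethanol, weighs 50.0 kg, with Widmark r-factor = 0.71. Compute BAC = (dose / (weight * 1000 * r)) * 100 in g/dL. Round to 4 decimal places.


Applying the Widmark formula:
BAC = (dose_g / (body_wt * 1000 * r)) * 100
Denominator = 50.0 * 1000 * 0.71 = 35500
BAC = (15.2 / 35500) * 100
BAC = 0.0428 g/dL

0.0428


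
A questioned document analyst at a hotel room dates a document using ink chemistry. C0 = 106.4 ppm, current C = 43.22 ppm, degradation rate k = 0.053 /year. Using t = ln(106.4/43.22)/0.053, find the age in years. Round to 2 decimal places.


Document age estimation:
C0/C = 106.4 / 43.22 = 2.461823
ln(C0/C) = 0.900902
t = 0.900902 / 0.053 = 17.00 years

17.00


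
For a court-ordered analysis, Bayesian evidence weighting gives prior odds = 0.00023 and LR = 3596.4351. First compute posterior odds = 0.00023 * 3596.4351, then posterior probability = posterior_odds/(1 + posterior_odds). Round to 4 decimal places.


Bayesian evidence evaluation:
Posterior odds = prior_odds * LR = 0.00023 * 3596.4351 = 0.8271801
Posterior probability = posterior_odds / (1 + posterior_odds)
= 0.8271801 / (1 + 0.8271801)
= 0.8271801 / 1.8271801
= 0.4527

0.4527


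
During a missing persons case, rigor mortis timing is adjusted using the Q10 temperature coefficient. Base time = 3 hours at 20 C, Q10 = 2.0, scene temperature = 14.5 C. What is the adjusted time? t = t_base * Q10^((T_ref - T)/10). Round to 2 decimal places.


Rigor mortis time adjustment:
Exponent = (T_ref - T_actual) / 10 = (20 - 14.5) / 10 = 0.55
Q10 factor = 2.0^0.55 = 1.46409
t_adjusted = 3 * 1.46409 = 4.39 hours

4.39


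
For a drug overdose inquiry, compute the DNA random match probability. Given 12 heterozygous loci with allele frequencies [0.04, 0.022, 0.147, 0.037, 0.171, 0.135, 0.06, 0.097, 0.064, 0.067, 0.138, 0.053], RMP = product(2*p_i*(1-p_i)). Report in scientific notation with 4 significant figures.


Computing RMP for 12 loci:
Locus 1: 2 * 0.04 * 0.96 = 0.0768
Locus 2: 2 * 0.022 * 0.978 = 0.043032
Locus 3: 2 * 0.147 * 0.853 = 0.250782
Locus 4: 2 * 0.037 * 0.963 = 0.071262
Locus 5: 2 * 0.171 * 0.829 = 0.283518
Locus 6: 2 * 0.135 * 0.865 = 0.23355
Locus 7: 2 * 0.06 * 0.94 = 0.1128
Locus 8: 2 * 0.097 * 0.903 = 0.175182
Locus 9: 2 * 0.064 * 0.936 = 0.119808
Locus 10: 2 * 0.067 * 0.933 = 0.125022
Locus 11: 2 * 0.138 * 0.862 = 0.237912
Locus 12: 2 * 0.053 * 0.947 = 0.100382
RMP = 2.764e-11

2.764e-11


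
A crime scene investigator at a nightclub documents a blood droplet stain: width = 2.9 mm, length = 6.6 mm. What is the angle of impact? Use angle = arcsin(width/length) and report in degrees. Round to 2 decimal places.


Blood spatter impact angle calculation:
width / length = 2.9 / 6.6 = 0.439394
angle = arcsin(0.439394)
angle = 26.07 degrees

26.07


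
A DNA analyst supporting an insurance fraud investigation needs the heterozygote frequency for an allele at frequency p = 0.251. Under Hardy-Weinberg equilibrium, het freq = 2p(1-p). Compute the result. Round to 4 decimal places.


Hardy-Weinberg heterozygote frequency:
q = 1 - p = 1 - 0.251 = 0.749
2pq = 2 * 0.251 * 0.749 = 0.3760

0.3760


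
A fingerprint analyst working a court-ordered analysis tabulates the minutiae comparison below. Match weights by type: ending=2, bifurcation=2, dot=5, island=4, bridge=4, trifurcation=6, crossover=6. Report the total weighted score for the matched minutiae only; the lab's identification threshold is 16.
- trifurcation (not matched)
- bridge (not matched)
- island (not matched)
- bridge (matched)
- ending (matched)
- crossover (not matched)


Weighted minutiae match score:
  trifurcation: not matched, +0
  bridge: not matched, +0
  island: not matched, +0
  bridge: matched, +4 (running total 4)
  ending: matched, +2 (running total 6)
  crossover: not matched, +0
Total score = 6
Threshold = 16; verdict = inconclusive

6


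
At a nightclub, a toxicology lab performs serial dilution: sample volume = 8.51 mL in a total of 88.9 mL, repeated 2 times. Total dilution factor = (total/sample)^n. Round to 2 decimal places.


Dilution factor calculation:
Single dilution = V_total / V_sample = 88.9 / 8.51 ≈ 10.446533
Number of dilutions = 2
Total DF = (88.9 / 8.51)^2 (full precision, rounded at the end) = 109.13

109.13


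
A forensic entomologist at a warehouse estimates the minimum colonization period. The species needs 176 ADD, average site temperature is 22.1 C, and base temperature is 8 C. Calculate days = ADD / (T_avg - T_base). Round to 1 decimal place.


Insect development time:
Effective temperature = avg_temp - T_base = 22.1 - 8 = 14.1 C
Days = ADD / effective_temp = 176 / 14.1 = 12.5 days

12.5


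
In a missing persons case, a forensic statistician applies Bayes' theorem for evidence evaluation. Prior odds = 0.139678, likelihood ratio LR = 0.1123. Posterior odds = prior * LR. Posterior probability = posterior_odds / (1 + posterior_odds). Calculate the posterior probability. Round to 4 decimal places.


Bayesian evidence evaluation:
Posterior odds = prior_odds * LR = 0.139678 * 0.1123 = 0.01568584
Posterior probability = posterior_odds / (1 + posterior_odds)
= 0.01568584 / (1 + 0.01568584)
= 0.01568584 / 1.01568584
= 0.0154

0.0154


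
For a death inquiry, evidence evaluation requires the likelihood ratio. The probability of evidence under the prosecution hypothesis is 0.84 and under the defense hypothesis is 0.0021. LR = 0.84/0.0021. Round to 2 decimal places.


Likelihood ratio calculation:
LR = P(E|Hp) / P(E|Hd)
LR = 0.84 / 0.0021
LR = 400.00

400.00


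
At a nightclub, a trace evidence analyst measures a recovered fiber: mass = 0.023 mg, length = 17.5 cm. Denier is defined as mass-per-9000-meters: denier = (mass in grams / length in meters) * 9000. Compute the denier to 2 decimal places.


Denier calculation:
Mass in grams = 0.023 mg / 1000 = 0.000023 g
Length in meters = 17.5 cm / 100 = 0.175 m
Linear density = mass / length = 0.000023 / 0.175 = 0.00013143 g/m
Denier = (g/m) * 9000 = 0.00013143 * 9000 = 1.18

1.18


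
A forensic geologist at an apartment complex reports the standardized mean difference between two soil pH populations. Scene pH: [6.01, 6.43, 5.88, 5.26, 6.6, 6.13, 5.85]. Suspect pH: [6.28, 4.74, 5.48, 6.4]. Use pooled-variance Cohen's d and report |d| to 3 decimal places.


Pooled-variance Cohen's d for soil pH comparison:
Scene mean = 42.16 / 7 = 6.022857
Suspect mean = 22.9 / 4 = 5.725
Scene sample variance s_s^2 = 0.190457
Suspect sample variance s_c^2 = 0.597967
Pooled variance = ((n_s-1)*s_s^2 + (n_c-1)*s_c^2) / (n_s + n_c - 2) = 0.326294
Pooled SD = sqrt(0.326294) = 0.571221
Mean difference = 0.297857
|d| = |0.297857| / 0.571221 = 0.521

0.521


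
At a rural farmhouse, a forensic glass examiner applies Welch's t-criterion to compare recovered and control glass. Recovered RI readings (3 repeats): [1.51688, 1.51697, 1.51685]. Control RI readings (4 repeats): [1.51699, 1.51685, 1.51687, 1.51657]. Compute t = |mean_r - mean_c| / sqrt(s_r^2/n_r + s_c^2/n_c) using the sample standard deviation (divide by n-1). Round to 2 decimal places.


Welch's t-criterion for glass RI comparison:
Recovered mean = sum / n_r = 4.5507 / 3 = 1.5169
Control mean = sum / n_c = 6.06728 / 4 = 1.51682
Recovered sample variance s_r^2 = 3.9e-09
Control sample variance s_c^2 = 3.16e-08
Welch SE (unpooled) = sqrt(s_r^2/n_r + s_c^2/n_c) = sqrt(1.3e-09 + 7.9e-09) = sqrt(9.2e-09) = 9.59166e-05
|mean_r - mean_c| = 8e-05
t = 8e-05 / 9.59166e-05 = 0.83

0.83


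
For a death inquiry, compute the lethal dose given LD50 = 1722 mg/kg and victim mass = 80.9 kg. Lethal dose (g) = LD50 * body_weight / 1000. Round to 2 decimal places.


Lethal dose calculation:
Lethal dose = LD50 * body_weight / 1000
= 1722 * 80.9 / 1000
= 139309.8 / 1000
= 139.31 g

139.31


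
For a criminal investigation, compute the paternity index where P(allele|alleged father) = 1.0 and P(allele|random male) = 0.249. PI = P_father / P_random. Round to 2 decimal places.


Paternity Index calculation:
PI = P(allele|father) / P(allele|random)
PI = 1.0 / 0.249
PI = 4.02

4.02


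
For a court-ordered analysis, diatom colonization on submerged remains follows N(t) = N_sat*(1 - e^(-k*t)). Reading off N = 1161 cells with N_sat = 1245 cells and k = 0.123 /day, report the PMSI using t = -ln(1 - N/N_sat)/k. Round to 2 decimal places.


PMSI from diatom colonization curve:
N / N_sat = 1161 / 1245 = 0.93253
1 - N/N_sat = 0.06747
ln(1 - N/N_sat) = -2.696072
t = -ln(1 - N/N_sat) / k = -(-2.696072) / 0.123 = 21.92 days

21.92


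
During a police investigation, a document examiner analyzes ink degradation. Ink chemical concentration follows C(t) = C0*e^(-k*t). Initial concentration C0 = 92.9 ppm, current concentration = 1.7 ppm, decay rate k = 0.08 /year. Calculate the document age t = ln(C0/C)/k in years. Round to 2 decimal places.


Document age estimation:
C0/C = 92.9 / 1.7 = 54.647059
ln(C0/C) = 4.000895
t = 4.000895 / 0.08 = 50.01 years

50.01


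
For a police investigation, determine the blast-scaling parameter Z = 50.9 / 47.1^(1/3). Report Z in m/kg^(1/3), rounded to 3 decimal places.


Scaled distance calculation:
W^(1/3) = 47.1^(1/3) = 3.611384
Z = R / W^(1/3) = 50.9 / 3.611384
Z = 14.094 m/kg^(1/3)

14.094


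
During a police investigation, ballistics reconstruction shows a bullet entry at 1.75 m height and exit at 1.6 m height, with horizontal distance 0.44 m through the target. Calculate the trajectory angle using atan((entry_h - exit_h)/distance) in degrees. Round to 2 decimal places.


Bullet trajectory angle:
Height difference = 1.75 - 1.6 = 0.15 m
angle = atan(0.15 / 0.44)
angle = atan(0.340909)
angle = 18.82 degrees

18.82


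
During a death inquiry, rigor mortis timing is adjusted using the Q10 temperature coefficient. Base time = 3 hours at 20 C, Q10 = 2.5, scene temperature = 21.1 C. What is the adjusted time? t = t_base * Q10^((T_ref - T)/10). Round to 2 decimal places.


Rigor mortis time adjustment:
Exponent = (T_ref - T_actual) / 10 = (20 - 21.1) / 10 = -0.11
Q10 factor = 2.5^-0.11 = 0.90412
t_adjusted = 3 * 0.90412 = 2.71 hours

2.71


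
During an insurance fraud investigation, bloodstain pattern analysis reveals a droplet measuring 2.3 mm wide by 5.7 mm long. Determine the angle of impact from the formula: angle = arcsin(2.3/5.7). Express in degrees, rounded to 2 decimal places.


Blood spatter impact angle calculation:
width / length = 2.3 / 5.7 = 0.403509
angle = arcsin(0.403509)
angle = 23.80 degrees

23.80


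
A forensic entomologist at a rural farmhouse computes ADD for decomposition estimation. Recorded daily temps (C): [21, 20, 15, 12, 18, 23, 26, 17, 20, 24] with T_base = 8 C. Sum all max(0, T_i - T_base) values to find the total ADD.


Computing ADD day by day:
Day 1: max(0, 21 - 8) = 13
Day 2: max(0, 20 - 8) = 12
Day 3: max(0, 15 - 8) = 7
Day 4: max(0, 12 - 8) = 4
Day 5: max(0, 18 - 8) = 10
Day 6: max(0, 23 - 8) = 15
Day 7: max(0, 26 - 8) = 18
Day 8: max(0, 17 - 8) = 9
Day 9: max(0, 20 - 8) = 12
Day 10: max(0, 24 - 8) = 16
Total ADD = 116

116


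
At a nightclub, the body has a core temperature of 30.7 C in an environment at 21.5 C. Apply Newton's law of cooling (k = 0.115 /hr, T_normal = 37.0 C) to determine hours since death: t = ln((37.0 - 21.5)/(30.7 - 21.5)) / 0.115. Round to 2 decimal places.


Using Newton's law of cooling:
t = ln((T_normal - T_ambient) / (T_body - T_ambient)) / k
T_normal - T_ambient = 15.5
T_body - T_ambient = 9.2
Ratio = 1.684783
ln(ratio) = 0.521637
t = 0.521637 / 0.115 = 4.54 hours

4.54


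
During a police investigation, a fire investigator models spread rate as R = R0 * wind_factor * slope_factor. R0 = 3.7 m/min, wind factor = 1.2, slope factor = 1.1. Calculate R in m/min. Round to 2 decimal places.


Fire spread rate calculation:
R = R0 * wind_factor * slope_factor
= 3.7 * 1.2 * 1.1
= 4.44 * 1.1
= 4.88 m/min

4.88


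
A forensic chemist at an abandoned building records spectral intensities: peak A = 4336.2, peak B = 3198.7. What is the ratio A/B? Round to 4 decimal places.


Spectral peak ratio:
Peak A = 4336.2 counts
Peak B = 3198.7 counts
Ratio = 4336.2 / 3198.7 = 1.3556

1.3556


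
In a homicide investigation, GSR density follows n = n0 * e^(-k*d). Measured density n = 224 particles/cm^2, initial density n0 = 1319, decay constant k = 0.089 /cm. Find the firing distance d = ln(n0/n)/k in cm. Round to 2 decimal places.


GSR distance calculation:
n0/n = 1319 / 224 = 5.888393
ln(n0/n) = 1.772983
d = 1.772983 / 0.089 = 19.92 cm

19.92


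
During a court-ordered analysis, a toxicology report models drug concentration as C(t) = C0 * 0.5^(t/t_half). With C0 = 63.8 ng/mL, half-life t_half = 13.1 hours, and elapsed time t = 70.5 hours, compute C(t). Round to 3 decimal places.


Drug concentration decay:
Number of half-lives = t / t_half = 70.5 / 13.1 = 5.381679
Decay factor = 0.5^5.381679 = 0.02398574
C(t) = 63.8 * 0.02398574 = 1.530 ng/mL

1.530


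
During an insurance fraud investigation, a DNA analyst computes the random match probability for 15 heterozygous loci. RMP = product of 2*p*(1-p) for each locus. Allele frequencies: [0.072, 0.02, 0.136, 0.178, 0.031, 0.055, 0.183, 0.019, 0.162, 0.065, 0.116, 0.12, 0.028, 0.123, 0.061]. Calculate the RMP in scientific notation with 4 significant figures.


Computing RMP for 15 loci:
Locus 1: 2 * 0.072 * 0.928 = 0.133632
Locus 2: 2 * 0.02 * 0.98 = 0.0392
Locus 3: 2 * 0.136 * 0.864 = 0.235008
Locus 4: 2 * 0.178 * 0.822 = 0.292632
Locus 5: 2 * 0.031 * 0.969 = 0.060078
Locus 6: 2 * 0.055 * 0.945 = 0.10395
Locus 7: 2 * 0.183 * 0.817 = 0.299022
Locus 8: 2 * 0.019 * 0.981 = 0.037278
Locus 9: 2 * 0.162 * 0.838 = 0.271512
Locus 10: 2 * 0.065 * 0.935 = 0.12155
Locus 11: 2 * 0.116 * 0.884 = 0.205088
Locus 12: 2 * 0.12 * 0.88 = 0.2112
Locus 13: 2 * 0.028 * 0.972 = 0.054432
Locus 14: 2 * 0.123 * 0.877 = 0.215742
Locus 15: 2 * 0.061 * 0.939 = 0.114558
RMP = 4.823e-14

4.823e-14


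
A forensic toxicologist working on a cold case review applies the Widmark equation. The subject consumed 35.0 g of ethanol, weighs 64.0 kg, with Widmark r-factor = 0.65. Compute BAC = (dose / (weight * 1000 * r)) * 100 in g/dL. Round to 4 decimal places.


Applying the Widmark formula:
BAC = (dose_g / (body_wt * 1000 * r)) * 100
Denominator = 64.0 * 1000 * 0.65 = 41600
BAC = (35.0 / 41600) * 100
BAC = 0.0841 g/dL

0.0841


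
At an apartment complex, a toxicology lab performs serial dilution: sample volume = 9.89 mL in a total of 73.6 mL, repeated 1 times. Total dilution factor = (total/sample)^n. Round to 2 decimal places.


Dilution factor calculation:
Single dilution = V_total / V_sample = 73.6 / 9.89 ≈ 7.44186
Number of dilutions = 1
Total DF = (73.6 / 9.89)^1 (full precision, rounded at the end) = 7.44

7.44


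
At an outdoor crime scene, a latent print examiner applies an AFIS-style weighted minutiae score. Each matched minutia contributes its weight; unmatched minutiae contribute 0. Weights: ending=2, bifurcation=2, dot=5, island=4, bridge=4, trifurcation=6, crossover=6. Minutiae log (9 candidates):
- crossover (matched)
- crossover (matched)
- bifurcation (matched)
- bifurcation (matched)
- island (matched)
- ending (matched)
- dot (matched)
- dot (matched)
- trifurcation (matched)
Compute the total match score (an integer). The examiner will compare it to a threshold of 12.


Weighted minutiae match score:
  crossover: matched, +6 (running total 6)
  crossover: matched, +6 (running total 12)
  bifurcation: matched, +2 (running total 14)
  bifurcation: matched, +2 (running total 16)
  island: matched, +4 (running total 20)
  ending: matched, +2 (running total 22)
  dot: matched, +5 (running total 27)
  dot: matched, +5 (running total 32)
  trifurcation: matched, +6 (running total 38)
Total score = 38
Threshold = 12; verdict = identification

38


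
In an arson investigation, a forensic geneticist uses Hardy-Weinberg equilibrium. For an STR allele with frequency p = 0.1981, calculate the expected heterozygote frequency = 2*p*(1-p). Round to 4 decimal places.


Hardy-Weinberg heterozygote frequency:
q = 1 - p = 1 - 0.1981 = 0.8019
2pq = 2 * 0.1981 * 0.8019 = 0.3177

0.3177


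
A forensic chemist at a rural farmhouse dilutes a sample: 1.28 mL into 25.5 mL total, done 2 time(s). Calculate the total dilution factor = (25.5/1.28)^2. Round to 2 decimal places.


Dilution factor calculation:
Single dilution = V_total / V_sample = 25.5 / 1.28 ≈ 19.921875
Number of dilutions = 2
Total DF = (25.5 / 1.28)^2 (full precision, rounded at the end) = 396.88

396.88


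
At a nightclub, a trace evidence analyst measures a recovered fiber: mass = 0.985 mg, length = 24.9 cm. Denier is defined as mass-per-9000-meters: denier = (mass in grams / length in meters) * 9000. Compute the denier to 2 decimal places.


Denier calculation:
Mass in grams = 0.985 mg / 1000 = 0.000985 g
Length in meters = 24.9 cm / 100 = 0.249 m
Linear density = mass / length = 0.000985 / 0.249 = 0.00395582 g/m
Denier = (g/m) * 9000 = 0.00395582 * 9000 = 35.60

35.60


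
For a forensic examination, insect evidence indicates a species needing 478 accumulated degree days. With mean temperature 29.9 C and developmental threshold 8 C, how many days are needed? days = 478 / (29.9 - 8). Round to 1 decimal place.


Insect development time:
Effective temperature = avg_temp - T_base = 29.9 - 8 = 21.9 C
Days = ADD / effective_temp = 478 / 21.9 = 21.8 days

21.8


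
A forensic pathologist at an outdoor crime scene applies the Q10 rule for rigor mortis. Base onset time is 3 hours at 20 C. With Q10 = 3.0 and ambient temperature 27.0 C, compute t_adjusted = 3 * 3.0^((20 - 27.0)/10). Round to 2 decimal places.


Rigor mortis time adjustment:
Exponent = (T_ref - T_actual) / 10 = (20 - 27.0) / 10 = -0.7
Q10 factor = 3.0^-0.7 = 0.46346
t_adjusted = 3 * 0.46346 = 1.39 hours

1.39


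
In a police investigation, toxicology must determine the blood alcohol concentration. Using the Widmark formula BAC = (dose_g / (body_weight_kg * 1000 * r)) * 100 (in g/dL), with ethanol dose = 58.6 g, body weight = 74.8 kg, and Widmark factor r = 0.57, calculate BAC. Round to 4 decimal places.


Applying the Widmark formula:
BAC = (dose_g / (body_wt * 1000 * r)) * 100
Denominator = 74.8 * 1000 * 0.57 = 42636
BAC = (58.6 / 42636) * 100
BAC = 0.1374 g/dL

0.1374


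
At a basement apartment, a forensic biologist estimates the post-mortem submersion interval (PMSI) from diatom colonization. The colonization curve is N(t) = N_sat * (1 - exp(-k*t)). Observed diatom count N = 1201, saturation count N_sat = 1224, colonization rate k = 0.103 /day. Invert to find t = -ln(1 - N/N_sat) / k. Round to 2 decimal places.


PMSI from diatom colonization curve:
N / N_sat = 1201 / 1224 = 0.981209
1 - N/N_sat = 0.018791
ln(1 - N/N_sat) = -3.974377
t = -ln(1 - N/N_sat) / k = -(-3.974377) / 0.103 = 38.59 days

38.59


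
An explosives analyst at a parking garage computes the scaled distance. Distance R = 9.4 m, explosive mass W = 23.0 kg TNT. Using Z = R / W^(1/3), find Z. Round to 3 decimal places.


Scaled distance calculation:
W^(1/3) = 23.0^(1/3) = 2.843867
Z = R / W^(1/3) = 9.4 / 2.843867
Z = 3.305 m/kg^(1/3)

3.305


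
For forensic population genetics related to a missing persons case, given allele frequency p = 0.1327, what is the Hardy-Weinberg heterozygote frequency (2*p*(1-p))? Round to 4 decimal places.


Hardy-Weinberg heterozygote frequency:
q = 1 - p = 1 - 0.1327 = 0.8673
2pq = 2 * 0.1327 * 0.8673 = 0.2302

0.2302


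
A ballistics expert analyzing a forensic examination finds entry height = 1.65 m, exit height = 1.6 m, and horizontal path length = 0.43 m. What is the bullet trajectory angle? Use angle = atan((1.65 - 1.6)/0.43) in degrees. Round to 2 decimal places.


Bullet trajectory angle:
Height difference = 1.65 - 1.6 = 0.05 m
angle = atan(0.05 / 0.43)
angle = atan(0.116279)
angle = 6.63 degrees

6.63


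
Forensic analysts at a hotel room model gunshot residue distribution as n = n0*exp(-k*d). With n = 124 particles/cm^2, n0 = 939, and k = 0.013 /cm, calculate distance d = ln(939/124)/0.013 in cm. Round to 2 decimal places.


GSR distance calculation:
n0/n = 939 / 124 = 7.572581
ln(n0/n) = 2.024534
d = 2.024534 / 0.013 = 155.73 cm

155.73


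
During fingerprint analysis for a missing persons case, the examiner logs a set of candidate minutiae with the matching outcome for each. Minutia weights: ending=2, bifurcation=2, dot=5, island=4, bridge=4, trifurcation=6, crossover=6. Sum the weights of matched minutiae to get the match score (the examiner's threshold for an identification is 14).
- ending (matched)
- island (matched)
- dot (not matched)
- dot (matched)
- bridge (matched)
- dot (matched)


Weighted minutiae match score:
  ending: matched, +2 (running total 2)
  island: matched, +4 (running total 6)
  dot: not matched, +0
  dot: matched, +5 (running total 11)
  bridge: matched, +4 (running total 15)
  dot: matched, +5 (running total 20)
Total score = 20
Threshold = 14; verdict = identification

20


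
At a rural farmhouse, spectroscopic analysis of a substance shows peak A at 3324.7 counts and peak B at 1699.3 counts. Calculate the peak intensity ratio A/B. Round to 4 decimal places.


Spectral peak ratio:
Peak A = 3324.7 counts
Peak B = 1699.3 counts
Ratio = 3324.7 / 1699.3 = 1.9565

1.9565


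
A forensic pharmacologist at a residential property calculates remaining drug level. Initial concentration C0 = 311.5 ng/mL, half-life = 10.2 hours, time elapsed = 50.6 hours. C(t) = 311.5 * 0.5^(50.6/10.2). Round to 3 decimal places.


Drug concentration decay:
Number of half-lives = t / t_half = 50.6 / 10.2 = 4.960784
Decay factor = 0.5^4.960784 = 0.0321111
C(t) = 311.5 * 0.0321111 = 10.003 ng/mL

10.003


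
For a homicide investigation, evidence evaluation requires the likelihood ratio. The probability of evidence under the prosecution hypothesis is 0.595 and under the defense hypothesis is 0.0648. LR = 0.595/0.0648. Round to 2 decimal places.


Likelihood ratio calculation:
LR = P(E|Hp) / P(E|Hd)
LR = 0.595 / 0.0648
LR = 9.18

9.18


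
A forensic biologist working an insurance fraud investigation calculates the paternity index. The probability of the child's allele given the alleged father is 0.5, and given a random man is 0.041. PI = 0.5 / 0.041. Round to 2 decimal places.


Paternity Index calculation:
PI = P(allele|father) / P(allele|random)
PI = 0.5 / 0.041
PI = 12.20

12.20


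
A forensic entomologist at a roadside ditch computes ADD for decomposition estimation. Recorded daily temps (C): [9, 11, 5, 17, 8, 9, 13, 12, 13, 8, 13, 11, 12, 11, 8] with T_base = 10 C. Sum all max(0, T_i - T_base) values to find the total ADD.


Computing ADD day by day:
Day 1: max(0, 9 - 10) = 0
Day 2: max(0, 11 - 10) = 1
Day 3: max(0, 5 - 10) = 0
Day 4: max(0, 17 - 10) = 7
Day 5: max(0, 8 - 10) = 0
Day 6: max(0, 9 - 10) = 0
Day 7: max(0, 13 - 10) = 3
Day 8: max(0, 12 - 10) = 2
Day 9: max(0, 13 - 10) = 3
Day 10: max(0, 8 - 10) = 0
Day 11: max(0, 13 - 10) = 3
Day 12: max(0, 11 - 10) = 1
Day 13: max(0, 12 - 10) = 2
Day 14: max(0, 11 - 10) = 1
Day 15: max(0, 8 - 10) = 0
Total ADD = 23

23


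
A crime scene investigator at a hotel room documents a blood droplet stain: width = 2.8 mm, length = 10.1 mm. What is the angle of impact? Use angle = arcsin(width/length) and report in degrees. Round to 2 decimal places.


Blood spatter impact angle calculation:
width / length = 2.8 / 10.1 = 0.277228
angle = arcsin(0.277228)
angle = 16.09 degrees

16.09


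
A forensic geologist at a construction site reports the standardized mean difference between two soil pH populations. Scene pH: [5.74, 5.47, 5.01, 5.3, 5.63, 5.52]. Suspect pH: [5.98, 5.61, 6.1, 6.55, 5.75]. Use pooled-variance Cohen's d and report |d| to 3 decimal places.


Pooled-variance Cohen's d for soil pH comparison:
Scene mean = 32.67 / 6 = 5.445
Suspect mean = 29.99 / 5 = 5.998
Scene sample variance s_s^2 = 0.06755
Suspect sample variance s_c^2 = 0.13187
Pooled variance = ((n_s-1)*s_s^2 + (n_c-1)*s_c^2) / (n_s + n_c - 2) = 0.096137
Pooled SD = sqrt(0.096137) = 0.31006
Mean difference = -0.553
|d| = |-0.553| / 0.31006 = 1.784

1.784


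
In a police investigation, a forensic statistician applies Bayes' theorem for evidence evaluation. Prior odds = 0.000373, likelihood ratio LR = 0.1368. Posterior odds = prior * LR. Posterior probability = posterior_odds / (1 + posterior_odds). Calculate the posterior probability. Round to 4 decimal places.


Bayesian evidence evaluation:
Posterior odds = prior_odds * LR = 0.000373 * 0.1368 = 0.0000510264
Posterior probability = posterior_odds / (1 + posterior_odds)
= 0.0000510264 / (1 + 0.0000510264)
= 0.0000510264 / 1.0000510264
= 0.0001

0.0001


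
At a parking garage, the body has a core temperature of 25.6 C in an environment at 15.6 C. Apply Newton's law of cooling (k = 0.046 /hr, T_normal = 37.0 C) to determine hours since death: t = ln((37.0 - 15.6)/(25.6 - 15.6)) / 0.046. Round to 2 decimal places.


Using Newton's law of cooling:
t = ln((T_normal - T_ambient) / (T_body - T_ambient)) / k
T_normal - T_ambient = 21.4
T_body - T_ambient = 10.0
Ratio = 2.14
ln(ratio) = 0.760806
t = 0.760806 / 0.046 = 16.54 hours

16.54


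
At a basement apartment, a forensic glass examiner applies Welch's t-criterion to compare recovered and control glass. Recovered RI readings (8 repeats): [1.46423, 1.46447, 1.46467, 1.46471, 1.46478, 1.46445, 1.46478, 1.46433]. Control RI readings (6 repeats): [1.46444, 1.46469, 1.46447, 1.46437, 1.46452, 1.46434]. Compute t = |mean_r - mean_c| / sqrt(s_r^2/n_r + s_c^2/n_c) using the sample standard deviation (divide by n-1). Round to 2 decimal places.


Welch's t-criterion for glass RI comparison:
Recovered mean = sum / n_r = 11.71642 / 8 = 1.4645525
Control mean = sum / n_c = 8.78683 / 6 = 1.4644717
Recovered sample variance s_r^2 = 4.47071e-08
Control sample variance s_c^2 = 1.57367e-08
Welch SE (unpooled) = sqrt(s_r^2/n_r + s_c^2/n_c) = sqrt(5.58839e-09 + 2.62278e-09) = sqrt(8.21117e-09) = 9.06155e-05
|mean_r - mean_c| = 8.08333e-05
t = 8.08333e-05 / 9.06155e-05 = 0.89

0.89


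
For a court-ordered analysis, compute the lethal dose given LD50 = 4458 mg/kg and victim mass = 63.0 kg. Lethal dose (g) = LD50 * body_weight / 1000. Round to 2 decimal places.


Lethal dose calculation:
Lethal dose = LD50 * body_weight / 1000
= 4458 * 63.0 / 1000
= 280854 / 1000
= 280.85 g

280.85


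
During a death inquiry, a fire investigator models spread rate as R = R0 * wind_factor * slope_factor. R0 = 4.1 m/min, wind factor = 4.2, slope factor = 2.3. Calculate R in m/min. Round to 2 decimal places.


Fire spread rate calculation:
R = R0 * wind_factor * slope_factor
= 4.1 * 4.2 * 2.3
= 17.22 * 2.3
= 39.61 m/min

39.61


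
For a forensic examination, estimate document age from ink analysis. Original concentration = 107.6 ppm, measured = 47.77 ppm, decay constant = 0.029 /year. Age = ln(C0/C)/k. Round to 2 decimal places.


Document age estimation:
C0/C = 107.6 / 47.77 = 2.25246
ln(C0/C) = 0.812023
t = 0.812023 / 0.029 = 28.00 years

28.00


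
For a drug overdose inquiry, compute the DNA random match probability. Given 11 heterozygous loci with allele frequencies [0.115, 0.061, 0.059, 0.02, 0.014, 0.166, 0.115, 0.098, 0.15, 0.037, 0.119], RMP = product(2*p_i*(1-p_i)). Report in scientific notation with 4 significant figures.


Computing RMP for 11 loci:
Locus 1: 2 * 0.115 * 0.885 = 0.20355
Locus 2: 2 * 0.061 * 0.939 = 0.114558
Locus 3: 2 * 0.059 * 0.941 = 0.111038
Locus 4: 2 * 0.02 * 0.98 = 0.0392
Locus 5: 2 * 0.014 * 0.986 = 0.027608
Locus 6: 2 * 0.166 * 0.834 = 0.276888
Locus 7: 2 * 0.115 * 0.885 = 0.20355
Locus 8: 2 * 0.098 * 0.902 = 0.176792
Locus 9: 2 * 0.15 * 0.85 = 0.255
Locus 10: 2 * 0.037 * 0.963 = 0.071262
Locus 11: 2 * 0.119 * 0.881 = 0.209678
RMP = 1.064e-10

1.064e-10


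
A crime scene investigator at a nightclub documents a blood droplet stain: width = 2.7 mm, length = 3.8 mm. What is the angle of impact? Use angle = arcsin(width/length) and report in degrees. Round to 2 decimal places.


Blood spatter impact angle calculation:
width / length = 2.7 / 3.8 = 0.710526
angle = arcsin(0.710526)
angle = 45.28 degrees

45.28


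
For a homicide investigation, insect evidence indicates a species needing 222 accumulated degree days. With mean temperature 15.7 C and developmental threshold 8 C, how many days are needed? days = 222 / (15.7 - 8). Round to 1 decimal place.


Insect development time:
Effective temperature = avg_temp - T_base = 15.7 - 8 = 7.7 C
Days = ADD / effective_temp = 222 / 7.7 = 28.8 days

28.8
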